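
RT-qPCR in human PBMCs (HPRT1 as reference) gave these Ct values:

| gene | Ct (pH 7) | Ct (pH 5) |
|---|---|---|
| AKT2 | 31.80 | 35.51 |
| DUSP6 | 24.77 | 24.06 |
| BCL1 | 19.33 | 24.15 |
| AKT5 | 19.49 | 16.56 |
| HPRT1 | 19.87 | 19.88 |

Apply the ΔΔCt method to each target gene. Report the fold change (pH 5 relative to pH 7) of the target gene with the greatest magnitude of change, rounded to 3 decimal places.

AKT2: ΔΔCt = (35.51−19.88) − (31.80−19.87) = 15.63 − 11.93 = 3.70; fold change = 2^-3.70 = 0.077
DUSP6: ΔΔCt = (24.06−19.88) − (24.77−19.87) = 4.18 − 4.90 = -0.72; fold change = 2^0.72 = 1.647
BCL1: ΔΔCt = (24.15−19.88) − (19.33−19.87) = 4.27 − (-0.54) = 4.81; fold change = 2^-4.81 = 0.036
AKT5: ΔΔCt = (16.56−19.88) − (19.49−19.87) = -3.32 − (-0.38) = -2.94; fold change = 2^2.94 = 7.674
BCL1 has the largest |ΔΔCt| = 4.81.

0.036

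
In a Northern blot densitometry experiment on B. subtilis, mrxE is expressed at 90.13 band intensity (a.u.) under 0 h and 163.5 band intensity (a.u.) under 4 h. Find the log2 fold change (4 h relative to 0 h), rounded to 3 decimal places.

0.859

Fold change = 163.5 / 90.13 = 1.8140
log2(1.8140) = 0.8592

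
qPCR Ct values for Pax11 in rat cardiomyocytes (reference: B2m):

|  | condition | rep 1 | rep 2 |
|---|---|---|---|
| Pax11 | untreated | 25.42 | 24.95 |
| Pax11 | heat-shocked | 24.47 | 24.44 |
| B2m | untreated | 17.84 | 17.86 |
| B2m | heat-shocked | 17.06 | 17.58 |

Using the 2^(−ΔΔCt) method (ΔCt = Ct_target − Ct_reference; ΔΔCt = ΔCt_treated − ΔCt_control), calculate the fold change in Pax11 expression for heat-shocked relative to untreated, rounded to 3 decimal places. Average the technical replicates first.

1.149

Mean Ct: Pax11 untreated 25.185; Pax11 heat-shocked 24.455; B2m untreated 17.850; B2m heat-shocked 17.320
ΔCt(untreated) = 25.185 − 17.850 = 7.335
ΔCt(heat-shocked) = 24.455 − 17.320 = 7.135
ΔΔCt = 7.135 − 7.335 = -0.200
Fold change = 2^(−(-0.200)) = 2^0.200 = 1.1487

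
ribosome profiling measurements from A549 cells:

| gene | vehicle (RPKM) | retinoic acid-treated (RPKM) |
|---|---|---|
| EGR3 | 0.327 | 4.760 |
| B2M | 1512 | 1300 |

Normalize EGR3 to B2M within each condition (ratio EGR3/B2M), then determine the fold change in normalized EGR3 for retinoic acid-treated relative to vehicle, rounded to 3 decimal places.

16.930

EGR3/B2M (vehicle) = 0.327 / 1512 = 0.00021627
EGR3/B2M (retinoic acid-treated) = 4.760 / 1300 = 0.0036615
Fold change = 0.0036615 / 0.00021627 = 16.9304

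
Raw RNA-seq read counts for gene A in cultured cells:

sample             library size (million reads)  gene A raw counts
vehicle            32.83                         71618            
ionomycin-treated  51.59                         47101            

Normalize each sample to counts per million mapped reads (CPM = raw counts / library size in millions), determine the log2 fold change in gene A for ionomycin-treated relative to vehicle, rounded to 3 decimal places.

-1.257

CPM(vehicle) = 71618 / 32.83 = 2181.4804
CPM(ionomycin-treated) = 47101 / 51.59 = 912.9870
Fold change = 912.9870 / 2181.4804 = 0.41852
log2(0.41852) = -1.2566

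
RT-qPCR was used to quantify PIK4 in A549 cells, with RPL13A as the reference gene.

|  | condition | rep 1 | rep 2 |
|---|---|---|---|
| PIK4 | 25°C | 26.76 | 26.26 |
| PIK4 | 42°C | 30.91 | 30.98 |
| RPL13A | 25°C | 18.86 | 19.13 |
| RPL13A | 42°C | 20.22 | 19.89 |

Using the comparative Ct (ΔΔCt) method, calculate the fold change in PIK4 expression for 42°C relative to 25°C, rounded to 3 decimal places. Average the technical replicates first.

Mean Ct: PIK4 25°C 26.510; PIK4 42°C 30.945; RPL13A 25°C 18.995; RPL13A 42°C 20.055
ΔCt(25°C) = 26.510 − 18.995 = 7.515
ΔCt(42°C) = 30.945 − 20.055 = 10.890
ΔΔCt = 10.890 − 7.515 = 3.375
Fold change = 2^(−3.375) = 0.0964

0.096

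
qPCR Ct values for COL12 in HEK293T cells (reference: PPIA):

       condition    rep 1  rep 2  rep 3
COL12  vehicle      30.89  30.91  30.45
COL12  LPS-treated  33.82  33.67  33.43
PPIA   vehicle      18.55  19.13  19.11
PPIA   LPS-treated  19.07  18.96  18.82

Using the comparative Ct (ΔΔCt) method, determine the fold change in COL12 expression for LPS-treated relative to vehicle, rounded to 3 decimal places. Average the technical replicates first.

0.137

Mean Ct: COL12 vehicle 30.750; COL12 LPS-treated 33.640; PPIA vehicle 18.930; PPIA LPS-treated 18.950
ΔCt(vehicle) = 30.750 − 18.930 = 11.820
ΔCt(LPS-treated) = 33.640 − 18.950 = 14.690
ΔΔCt = 14.690 − 11.820 = 2.870
Fold change = 2^(−2.870) = 0.1368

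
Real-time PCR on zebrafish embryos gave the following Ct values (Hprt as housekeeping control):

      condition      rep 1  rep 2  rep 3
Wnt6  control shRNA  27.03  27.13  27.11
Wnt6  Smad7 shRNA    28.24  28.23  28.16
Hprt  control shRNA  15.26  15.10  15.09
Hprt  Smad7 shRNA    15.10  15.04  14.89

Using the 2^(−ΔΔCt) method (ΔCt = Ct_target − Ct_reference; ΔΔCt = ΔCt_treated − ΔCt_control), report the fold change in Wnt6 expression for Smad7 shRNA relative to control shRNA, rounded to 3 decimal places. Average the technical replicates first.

0.418

Mean Ct: Wnt6 control shRNA 27.090; Wnt6 Smad7 shRNA 28.210; Hprt control shRNA 15.150; Hprt Smad7 shRNA 15.010
ΔCt(control shRNA) = 27.090 − 15.150 = 11.940
ΔCt(Smad7 shRNA) = 28.210 − 15.010 = 13.200
ΔΔCt = 13.200 − 11.940 = 1.260
Fold change = 2^(−1.260) = 0.4175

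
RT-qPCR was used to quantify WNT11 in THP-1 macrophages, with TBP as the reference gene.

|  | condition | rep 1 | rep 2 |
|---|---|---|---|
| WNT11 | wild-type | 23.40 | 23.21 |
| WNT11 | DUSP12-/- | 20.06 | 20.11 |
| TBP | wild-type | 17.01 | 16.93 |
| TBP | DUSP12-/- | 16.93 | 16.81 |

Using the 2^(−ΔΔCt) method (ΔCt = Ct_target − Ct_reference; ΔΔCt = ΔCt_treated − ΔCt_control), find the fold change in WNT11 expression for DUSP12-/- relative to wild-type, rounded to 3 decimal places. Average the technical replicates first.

Mean Ct: WNT11 wild-type 23.305; WNT11 DUSP12-/- 20.085; TBP wild-type 16.970; TBP DUSP12-/- 16.870
ΔCt(wild-type) = 23.305 − 16.970 = 6.335
ΔCt(DUSP12-/-) = 20.085 − 16.870 = 3.215
ΔΔCt = 3.215 − 6.335 = -3.120
Fold change = 2^(−(-3.120)) = 2^3.120 = 8.6939

8.694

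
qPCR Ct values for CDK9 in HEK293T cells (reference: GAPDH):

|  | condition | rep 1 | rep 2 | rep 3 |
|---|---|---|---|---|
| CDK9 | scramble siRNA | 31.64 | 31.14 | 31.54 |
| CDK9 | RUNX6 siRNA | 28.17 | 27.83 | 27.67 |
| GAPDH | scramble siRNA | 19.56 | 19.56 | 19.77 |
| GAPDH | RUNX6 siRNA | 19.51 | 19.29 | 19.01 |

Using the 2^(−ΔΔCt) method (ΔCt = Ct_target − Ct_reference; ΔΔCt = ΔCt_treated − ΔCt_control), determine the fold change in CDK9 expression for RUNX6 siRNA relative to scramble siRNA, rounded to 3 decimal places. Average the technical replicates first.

Mean Ct: CDK9 scramble siRNA 31.440; CDK9 RUNX6 siRNA 27.890; GAPDH scramble siRNA 19.630; GAPDH RUNX6 siRNA 19.270
ΔCt(scramble siRNA) = 31.440 − 19.630 = 11.810
ΔCt(RUNX6 siRNA) = 27.890 − 19.270 = 8.620
ΔΔCt = 8.620 − 11.810 = -3.190
Fold change = 2^(−(-3.190)) = 2^3.190 = 9.1261

9.126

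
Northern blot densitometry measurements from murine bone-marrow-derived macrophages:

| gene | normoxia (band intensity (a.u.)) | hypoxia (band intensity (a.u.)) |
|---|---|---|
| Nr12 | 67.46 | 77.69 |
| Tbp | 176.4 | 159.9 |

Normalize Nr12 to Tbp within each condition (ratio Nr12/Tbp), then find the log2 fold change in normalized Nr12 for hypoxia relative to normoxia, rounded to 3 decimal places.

Nr12/Tbp (normoxia) = 67.46 / 176.4 = 0.38243
Nr12/Tbp (hypoxia) = 77.69 / 159.9 = 0.48587
Fold change = 0.48587 / 0.38243 = 1.2705
log2(1.2705) = 0.3454

0.345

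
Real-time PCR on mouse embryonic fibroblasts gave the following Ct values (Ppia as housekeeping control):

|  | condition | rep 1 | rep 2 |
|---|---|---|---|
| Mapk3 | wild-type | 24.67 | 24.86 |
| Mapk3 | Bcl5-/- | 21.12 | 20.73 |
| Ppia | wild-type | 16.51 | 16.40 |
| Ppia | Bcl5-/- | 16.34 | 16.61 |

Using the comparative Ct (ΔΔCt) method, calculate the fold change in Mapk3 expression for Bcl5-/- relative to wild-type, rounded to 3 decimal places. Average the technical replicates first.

14.520

Mean Ct: Mapk3 wild-type 24.765; Mapk3 Bcl5-/- 20.925; Ppia wild-type 16.455; Ppia Bcl5-/- 16.475
ΔCt(wild-type) = 24.765 − 16.455 = 8.310
ΔCt(Bcl5-/-) = 20.925 − 16.475 = 4.450
ΔΔCt = 4.450 − 8.310 = -3.860
Fold change = 2^(−(-3.860)) = 2^3.860 = 14.5203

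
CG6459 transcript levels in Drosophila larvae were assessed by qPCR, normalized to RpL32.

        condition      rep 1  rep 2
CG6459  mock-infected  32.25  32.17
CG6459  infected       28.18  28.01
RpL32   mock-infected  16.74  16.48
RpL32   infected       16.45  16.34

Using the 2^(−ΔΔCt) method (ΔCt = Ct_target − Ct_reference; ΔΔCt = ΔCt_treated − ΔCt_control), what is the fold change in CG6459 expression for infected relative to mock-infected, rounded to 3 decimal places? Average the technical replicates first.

14.929

Mean Ct: CG6459 mock-infected 32.210; CG6459 infected 28.095; RpL32 mock-infected 16.610; RpL32 infected 16.395
ΔCt(mock-infected) = 32.210 − 16.610 = 15.600
ΔCt(infected) = 28.095 − 16.395 = 11.700
ΔΔCt = 11.700 − 15.600 = -3.900
Fold change = 2^(−(-3.900)) = 2^3.900 = 14.9285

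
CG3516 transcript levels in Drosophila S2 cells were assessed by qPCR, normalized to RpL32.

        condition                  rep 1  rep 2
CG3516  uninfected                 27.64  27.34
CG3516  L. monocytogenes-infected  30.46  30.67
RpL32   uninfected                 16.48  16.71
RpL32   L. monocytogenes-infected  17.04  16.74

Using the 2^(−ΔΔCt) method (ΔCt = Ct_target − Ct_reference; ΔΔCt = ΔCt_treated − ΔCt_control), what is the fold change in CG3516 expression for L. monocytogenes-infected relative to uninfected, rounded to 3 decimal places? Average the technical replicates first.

0.146

Mean Ct: CG3516 uninfected 27.490; CG3516 L. monocytogenes-infected 30.565; RpL32 uninfected 16.595; RpL32 L. monocytogenes-infected 16.890
ΔCt(uninfected) = 27.490 − 16.595 = 10.895
ΔCt(L. monocytogenes-infected) = 30.565 − 16.890 = 13.675
ΔΔCt = 13.675 − 10.895 = 2.780
Fold change = 2^(−2.780) = 0.1456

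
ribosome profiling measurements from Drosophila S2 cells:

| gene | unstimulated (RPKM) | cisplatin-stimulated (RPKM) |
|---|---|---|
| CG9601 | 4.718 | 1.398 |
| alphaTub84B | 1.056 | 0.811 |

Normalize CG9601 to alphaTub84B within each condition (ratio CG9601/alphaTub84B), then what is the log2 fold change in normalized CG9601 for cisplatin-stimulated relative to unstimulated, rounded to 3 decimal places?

CG9601/alphaTub84B (unstimulated) = 4.718 / 1.056 = 4.4678
CG9601/alphaTub84B (cisplatin-stimulated) = 1.398 / 0.811 = 1.7238
Fold change = 1.7238 / 4.4678 = 0.3858
log2(0.3858) = -1.3740

-1.374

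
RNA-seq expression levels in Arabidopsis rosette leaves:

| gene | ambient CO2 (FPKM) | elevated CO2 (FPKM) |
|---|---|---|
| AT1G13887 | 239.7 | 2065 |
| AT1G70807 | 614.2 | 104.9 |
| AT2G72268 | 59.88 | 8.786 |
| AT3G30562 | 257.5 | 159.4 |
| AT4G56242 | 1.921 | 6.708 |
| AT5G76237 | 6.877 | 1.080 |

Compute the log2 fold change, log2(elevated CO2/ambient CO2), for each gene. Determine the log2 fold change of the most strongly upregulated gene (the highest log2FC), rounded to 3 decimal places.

log2(2065/239.7) = 3.107  (AT1G13887)
log2(104.9/614.2) = -2.550  (AT1G70807)
log2(8.786/59.88) = -2.769  (AT2G72268)
log2(159.4/257.5) = -0.692  (AT3G30562)
log2(6.708/1.921) = 1.804  (AT4G56242)
log2(1.080/6.877) = -2.671  (AT5G76237)
AT1G13887 is most strongly upregulated.

3.107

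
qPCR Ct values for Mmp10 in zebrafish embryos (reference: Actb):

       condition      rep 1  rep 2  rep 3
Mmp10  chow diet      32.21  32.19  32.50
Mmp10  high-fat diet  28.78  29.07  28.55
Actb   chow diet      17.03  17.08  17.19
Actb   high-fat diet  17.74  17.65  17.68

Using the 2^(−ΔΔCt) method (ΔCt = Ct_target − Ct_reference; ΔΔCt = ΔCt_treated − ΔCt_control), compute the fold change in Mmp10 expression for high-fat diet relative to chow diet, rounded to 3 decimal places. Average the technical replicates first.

Mean Ct: Mmp10 chow diet 32.300; Mmp10 high-fat diet 28.800; Actb chow diet 17.100; Actb high-fat diet 17.690
ΔCt(chow diet) = 32.300 − 17.100 = 15.200
ΔCt(high-fat diet) = 28.800 − 17.690 = 11.110
ΔΔCt = 11.110 − 15.200 = -4.090
Fold change = 2^(−(-4.090)) = 2^4.090 = 17.0299

17.030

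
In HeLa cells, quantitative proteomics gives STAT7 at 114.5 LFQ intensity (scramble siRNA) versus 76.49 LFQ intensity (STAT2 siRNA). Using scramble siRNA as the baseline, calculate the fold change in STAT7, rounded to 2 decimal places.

0.67

Fold change = 76.49 / 114.5 = 0.668
STAT7 is downregulated.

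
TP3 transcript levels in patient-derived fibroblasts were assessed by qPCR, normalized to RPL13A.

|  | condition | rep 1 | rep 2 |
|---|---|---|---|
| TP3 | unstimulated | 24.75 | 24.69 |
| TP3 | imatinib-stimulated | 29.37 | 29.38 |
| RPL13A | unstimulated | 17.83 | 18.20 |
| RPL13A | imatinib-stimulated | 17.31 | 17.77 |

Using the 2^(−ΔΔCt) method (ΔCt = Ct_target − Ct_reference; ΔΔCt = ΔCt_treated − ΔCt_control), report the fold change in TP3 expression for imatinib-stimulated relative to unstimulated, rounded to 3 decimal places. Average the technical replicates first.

0.029

Mean Ct: TP3 unstimulated 24.720; TP3 imatinib-stimulated 29.375; RPL13A unstimulated 18.015; RPL13A imatinib-stimulated 17.540
ΔCt(unstimulated) = 24.720 − 18.015 = 6.705
ΔCt(imatinib-stimulated) = 29.375 − 17.540 = 11.835
ΔΔCt = 11.835 − 6.705 = 5.130
Fold change = 2^(−5.130) = 0.0286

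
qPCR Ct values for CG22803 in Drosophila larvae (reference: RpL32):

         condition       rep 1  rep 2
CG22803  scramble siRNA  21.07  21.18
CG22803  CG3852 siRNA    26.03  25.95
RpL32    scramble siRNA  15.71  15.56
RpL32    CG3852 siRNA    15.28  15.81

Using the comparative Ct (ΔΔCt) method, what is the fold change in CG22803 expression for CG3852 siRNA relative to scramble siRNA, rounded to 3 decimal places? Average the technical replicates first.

0.032

Mean Ct: CG22803 scramble siRNA 21.125; CG22803 CG3852 siRNA 25.990; RpL32 scramble siRNA 15.635; RpL32 CG3852 siRNA 15.545
ΔCt(scramble siRNA) = 21.125 − 15.635 = 5.490
ΔCt(CG3852 siRNA) = 25.990 − 15.545 = 10.445
ΔΔCt = 10.445 − 5.490 = 4.955
Fold change = 2^(−4.955) = 0.0322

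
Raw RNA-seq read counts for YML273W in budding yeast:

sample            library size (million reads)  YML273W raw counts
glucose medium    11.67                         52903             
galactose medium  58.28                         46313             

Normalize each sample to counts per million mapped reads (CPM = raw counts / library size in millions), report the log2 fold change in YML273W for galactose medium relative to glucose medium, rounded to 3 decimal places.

-2.512

CPM(glucose medium) = 52903 / 11.67 = 4533.2476
CPM(galactose medium) = 46313 / 58.28 = 794.6637
Fold change = 794.6637 / 4533.2476 = 0.17530
log2(0.17530) = -2.5121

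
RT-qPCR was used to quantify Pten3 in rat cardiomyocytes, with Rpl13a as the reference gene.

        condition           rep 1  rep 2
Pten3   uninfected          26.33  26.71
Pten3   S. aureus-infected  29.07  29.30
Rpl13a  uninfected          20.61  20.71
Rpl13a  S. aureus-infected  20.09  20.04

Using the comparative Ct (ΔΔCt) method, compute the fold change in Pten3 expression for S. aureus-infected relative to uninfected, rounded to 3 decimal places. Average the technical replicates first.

Mean Ct: Pten3 uninfected 26.520; Pten3 S. aureus-infected 29.185; Rpl13a uninfected 20.660; Rpl13a S. aureus-infected 20.065
ΔCt(uninfected) = 26.520 − 20.660 = 5.860
ΔCt(S. aureus-infected) = 29.185 − 20.065 = 9.120
ΔΔCt = 9.120 − 5.860 = 3.260
Fold change = 2^(−3.260) = 0.1044

0.104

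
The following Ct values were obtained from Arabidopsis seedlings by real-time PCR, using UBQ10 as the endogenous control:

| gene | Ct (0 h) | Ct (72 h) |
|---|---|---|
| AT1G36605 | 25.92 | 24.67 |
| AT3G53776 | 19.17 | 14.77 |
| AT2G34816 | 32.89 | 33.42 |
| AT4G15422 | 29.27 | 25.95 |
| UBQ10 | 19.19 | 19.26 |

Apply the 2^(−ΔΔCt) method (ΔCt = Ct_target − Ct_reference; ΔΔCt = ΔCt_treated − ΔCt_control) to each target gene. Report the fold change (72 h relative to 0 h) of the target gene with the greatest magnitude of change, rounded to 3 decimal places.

AT1G36605: ΔΔCt = (24.67−19.26) − (25.92−19.19) = 5.41 − 6.73 = -1.32; fold change = 2^1.32 = 2.497
AT3G53776: ΔΔCt = (14.77−19.26) − (19.17−19.19) = -4.49 − (-0.02) = -4.47; fold change = 2^4.47 = 22.162
AT2G34816: ΔΔCt = (33.42−19.26) − (32.89−19.19) = 14.16 − 13.70 = 0.46; fold change = 2^-0.46 = 0.727
AT4G15422: ΔΔCt = (25.95−19.26) − (29.27−19.19) = 6.69 − 10.08 = -3.39; fold change = 2^3.39 = 10.483
AT3G53776 has the largest |ΔΔCt| = 4.47.

22.162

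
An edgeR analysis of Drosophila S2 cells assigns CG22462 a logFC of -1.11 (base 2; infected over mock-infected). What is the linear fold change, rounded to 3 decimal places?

0.463

Fold change = 2^(-1.11) = 0.4633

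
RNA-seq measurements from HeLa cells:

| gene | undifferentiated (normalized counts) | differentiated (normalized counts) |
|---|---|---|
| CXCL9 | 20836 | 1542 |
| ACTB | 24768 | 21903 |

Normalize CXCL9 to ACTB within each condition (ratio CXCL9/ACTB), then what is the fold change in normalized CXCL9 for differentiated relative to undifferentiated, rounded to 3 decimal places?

CXCL9/ACTB (undifferentiated) = 20836 / 24768 = 0.84125
CXCL9/ACTB (differentiated) = 1542 / 21903 = 0.070401
Fold change = 0.070401 / 0.84125 = 0.0837

0.084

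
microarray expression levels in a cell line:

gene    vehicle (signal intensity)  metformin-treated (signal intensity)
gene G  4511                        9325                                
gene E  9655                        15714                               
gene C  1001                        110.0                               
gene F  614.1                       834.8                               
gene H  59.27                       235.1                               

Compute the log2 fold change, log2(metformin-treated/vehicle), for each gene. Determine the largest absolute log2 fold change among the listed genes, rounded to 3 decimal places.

3.186

log2(9325/4511) = 1.048  (gene G)
log2(15714/9655) = 0.703  (gene E)
log2(110.0/1001) = -3.186  (gene C)
log2(834.8/614.1) = 0.443  (gene F)
log2(235.1/59.27) = 1.988  (gene H)
The largest magnitude belongs to gene C.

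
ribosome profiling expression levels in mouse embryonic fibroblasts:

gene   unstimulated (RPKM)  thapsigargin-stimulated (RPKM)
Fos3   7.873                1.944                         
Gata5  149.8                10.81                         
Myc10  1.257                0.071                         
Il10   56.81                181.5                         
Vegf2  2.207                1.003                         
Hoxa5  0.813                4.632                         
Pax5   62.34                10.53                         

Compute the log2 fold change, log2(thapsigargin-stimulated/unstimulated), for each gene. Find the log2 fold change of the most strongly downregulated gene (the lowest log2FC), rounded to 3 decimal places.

-4.146

log2(1.944/7.873) = -2.018  (Fos3)
log2(10.81/149.8) = -3.793  (Gata5)
log2(0.071/1.257) = -4.146  (Myc10)
log2(181.5/56.81) = 1.676  (Il10)
log2(1.003/2.207) = -1.138  (Vegf2)
log2(4.632/0.813) = 2.510  (Hoxa5)
log2(10.53/62.34) = -2.566  (Pax5)
Myc10 is most strongly downregulated.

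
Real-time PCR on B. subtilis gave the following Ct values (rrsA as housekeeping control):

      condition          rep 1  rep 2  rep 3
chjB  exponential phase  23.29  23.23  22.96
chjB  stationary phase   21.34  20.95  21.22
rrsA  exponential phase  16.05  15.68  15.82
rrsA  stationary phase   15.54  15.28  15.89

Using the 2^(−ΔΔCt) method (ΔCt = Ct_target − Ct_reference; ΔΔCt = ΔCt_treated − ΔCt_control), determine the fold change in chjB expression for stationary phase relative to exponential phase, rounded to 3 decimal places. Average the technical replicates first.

Mean Ct: chjB exponential phase 23.160; chjB stationary phase 21.170; rrsA exponential phase 15.850; rrsA stationary phase 15.570
ΔCt(exponential phase) = 23.160 − 15.850 = 7.310
ΔCt(stationary phase) = 21.170 − 15.570 = 5.600
ΔΔCt = 5.600 − 7.310 = -1.710
Fold change = 2^(−(-1.710)) = 2^1.710 = 3.2716

3.272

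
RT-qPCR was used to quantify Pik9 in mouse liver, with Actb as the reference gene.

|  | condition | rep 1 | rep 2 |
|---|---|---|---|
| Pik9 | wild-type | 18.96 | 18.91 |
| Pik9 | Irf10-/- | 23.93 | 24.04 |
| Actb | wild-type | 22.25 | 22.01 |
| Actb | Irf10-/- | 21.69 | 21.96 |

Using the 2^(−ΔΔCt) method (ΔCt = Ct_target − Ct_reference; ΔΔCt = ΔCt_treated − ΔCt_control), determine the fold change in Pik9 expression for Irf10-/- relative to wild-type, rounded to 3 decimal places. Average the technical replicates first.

0.024

Mean Ct: Pik9 wild-type 18.935; Pik9 Irf10-/- 23.985; Actb wild-type 22.130; Actb Irf10-/- 21.825
ΔCt(wild-type) = 18.935 − 22.130 = -3.195
ΔCt(Irf10-/-) = 23.985 − 21.825 = 2.160
ΔΔCt = 2.160 − (-3.195) = 5.355
Fold change = 2^(−5.355) = 0.0244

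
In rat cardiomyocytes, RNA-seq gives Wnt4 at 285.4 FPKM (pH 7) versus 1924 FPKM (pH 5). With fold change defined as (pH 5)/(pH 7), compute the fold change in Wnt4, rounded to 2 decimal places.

Fold change = 1924 / 285.4 = 6.741
Wnt4 is upregulated.

6.74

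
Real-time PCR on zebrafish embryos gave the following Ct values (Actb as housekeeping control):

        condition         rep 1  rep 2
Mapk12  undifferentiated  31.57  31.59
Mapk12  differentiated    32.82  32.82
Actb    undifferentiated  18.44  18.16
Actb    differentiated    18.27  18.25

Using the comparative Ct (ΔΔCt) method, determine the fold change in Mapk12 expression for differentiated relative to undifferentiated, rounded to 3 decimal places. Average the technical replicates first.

Mean Ct: Mapk12 undifferentiated 31.580; Mapk12 differentiated 32.820; Actb undifferentiated 18.300; Actb differentiated 18.260
ΔCt(undifferentiated) = 31.580 − 18.300 = 13.280
ΔCt(differentiated) = 32.820 − 18.260 = 14.560
ΔΔCt = 14.560 − 13.280 = 1.280
Fold change = 2^(−1.280) = 0.4118

0.412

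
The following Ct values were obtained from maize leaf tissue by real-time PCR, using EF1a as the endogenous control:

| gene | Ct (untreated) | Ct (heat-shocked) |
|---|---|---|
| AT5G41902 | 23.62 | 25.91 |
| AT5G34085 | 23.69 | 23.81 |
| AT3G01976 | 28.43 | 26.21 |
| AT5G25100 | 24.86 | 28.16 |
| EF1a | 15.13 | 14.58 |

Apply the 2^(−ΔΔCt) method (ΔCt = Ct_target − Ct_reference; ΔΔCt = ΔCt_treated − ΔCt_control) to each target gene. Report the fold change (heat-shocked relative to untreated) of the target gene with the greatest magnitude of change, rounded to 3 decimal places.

AT5G41902: ΔΔCt = (25.91−14.58) − (23.62−15.13) = 11.33 − 8.49 = 2.84; fold change = 2^-2.84 = 0.140
AT5G34085: ΔΔCt = (23.81−14.58) − (23.69−15.13) = 9.23 − 8.56 = 0.67; fold change = 2^-0.67 = 0.629
AT3G01976: ΔΔCt = (26.21−14.58) − (28.43−15.13) = 11.63 − 13.30 = -1.67; fold change = 2^1.67 = 3.182
AT5G25100: ΔΔCt = (28.16−14.58) − (24.86−15.13) = 13.58 − 9.73 = 3.85; fold change = 2^-3.85 = 0.069
AT5G25100 has the largest |ΔΔCt| = 3.85.

0.069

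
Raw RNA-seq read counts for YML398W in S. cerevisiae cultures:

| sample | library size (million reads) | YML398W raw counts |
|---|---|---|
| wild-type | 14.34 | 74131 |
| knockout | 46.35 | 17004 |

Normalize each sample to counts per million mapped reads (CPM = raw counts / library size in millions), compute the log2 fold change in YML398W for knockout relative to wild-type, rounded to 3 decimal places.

CPM(wild-type) = 74131 / 14.34 = 5169.5258
CPM(knockout) = 17004 / 46.35 = 366.8608
Fold change = 366.8608 / 5169.5258 = 0.07097
log2(0.07097) = -3.8167

-3.817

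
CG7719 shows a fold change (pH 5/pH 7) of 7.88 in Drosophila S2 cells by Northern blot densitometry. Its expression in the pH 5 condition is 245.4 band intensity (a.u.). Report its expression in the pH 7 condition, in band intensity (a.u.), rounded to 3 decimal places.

31.142

pH 7 expression = 245.4 / 7.88 = 31.142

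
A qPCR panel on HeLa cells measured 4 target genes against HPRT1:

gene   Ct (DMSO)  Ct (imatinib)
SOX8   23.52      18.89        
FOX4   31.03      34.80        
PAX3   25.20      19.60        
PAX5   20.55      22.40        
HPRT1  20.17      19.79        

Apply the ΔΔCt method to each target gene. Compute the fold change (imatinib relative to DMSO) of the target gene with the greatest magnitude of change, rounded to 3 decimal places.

37.271

SOX8: ΔΔCt = (18.89−19.79) − (23.52−20.17) = -0.90 − 3.35 = -4.25; fold change = 2^4.25 = 19.027
FOX4: ΔΔCt = (34.80−19.79) − (31.03−20.17) = 15.01 − 10.86 = 4.15; fold change = 2^-4.15 = 0.056
PAX3: ΔΔCt = (19.60−19.79) − (25.20−20.17) = -0.19 − 5.03 = -5.22; fold change = 2^5.22 = 37.271
PAX5: ΔΔCt = (22.40−19.79) − (20.55−20.17) = 2.61 − 0.38 = 2.23; fold change = 2^-2.23 = 0.213
PAX3 has the largest |ΔΔCt| = 5.22.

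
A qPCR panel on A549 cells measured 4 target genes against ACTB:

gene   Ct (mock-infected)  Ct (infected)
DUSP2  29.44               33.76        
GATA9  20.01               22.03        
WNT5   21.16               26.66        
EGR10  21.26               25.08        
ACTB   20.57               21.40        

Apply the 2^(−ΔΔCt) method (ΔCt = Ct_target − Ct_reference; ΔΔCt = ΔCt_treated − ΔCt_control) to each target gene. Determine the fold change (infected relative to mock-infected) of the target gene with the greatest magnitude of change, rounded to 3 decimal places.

DUSP2: ΔΔCt = (33.76−21.40) − (29.44−20.57) = 12.36 − 8.87 = 3.49; fold change = 2^-3.49 = 0.089
GATA9: ΔΔCt = (22.03−21.40) − (20.01−20.57) = 0.63 − (-0.56) = 1.19; fold change = 2^-1.19 = 0.438
WNT5: ΔΔCt = (26.66−21.40) − (21.16−20.57) = 5.26 − 0.59 = 4.67; fold change = 2^-4.67 = 0.039
EGR10: ΔΔCt = (25.08−21.40) − (21.26−20.57) = 3.68 − 0.69 = 2.99; fold change = 2^-2.99 = 0.126
WNT5 has the largest |ΔΔCt| = 4.67.

0.039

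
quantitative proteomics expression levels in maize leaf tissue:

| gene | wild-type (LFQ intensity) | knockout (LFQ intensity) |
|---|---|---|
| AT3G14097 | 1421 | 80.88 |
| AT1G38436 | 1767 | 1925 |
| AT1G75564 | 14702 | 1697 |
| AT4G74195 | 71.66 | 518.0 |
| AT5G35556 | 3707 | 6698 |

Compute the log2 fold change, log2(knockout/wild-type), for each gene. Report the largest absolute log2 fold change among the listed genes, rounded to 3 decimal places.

4.135

log2(80.88/1421) = -4.135  (AT3G14097)
log2(1925/1767) = 0.124  (AT1G38436)
log2(1697/14702) = -3.115  (AT1G75564)
log2(518.0/71.66) = 2.854  (AT4G74195)
log2(6698/3707) = 0.853  (AT5G35556)
The largest magnitude belongs to AT3G14097.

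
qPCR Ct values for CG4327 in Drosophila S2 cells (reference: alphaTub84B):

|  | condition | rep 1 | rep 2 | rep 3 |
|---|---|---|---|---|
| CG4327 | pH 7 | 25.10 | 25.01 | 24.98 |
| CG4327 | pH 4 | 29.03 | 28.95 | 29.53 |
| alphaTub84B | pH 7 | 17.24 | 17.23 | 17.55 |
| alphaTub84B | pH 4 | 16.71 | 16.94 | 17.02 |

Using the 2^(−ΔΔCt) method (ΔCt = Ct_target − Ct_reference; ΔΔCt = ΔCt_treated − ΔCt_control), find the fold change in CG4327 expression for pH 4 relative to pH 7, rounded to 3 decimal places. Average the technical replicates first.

0.042

Mean Ct: CG4327 pH 7 25.030; CG4327 pH 4 29.170; alphaTub84B pH 7 17.340; alphaTub84B pH 4 16.890
ΔCt(pH 7) = 25.030 − 17.340 = 7.690
ΔCt(pH 4) = 29.170 − 16.890 = 12.280
ΔΔCt = 12.280 − 7.690 = 4.590
Fold change = 2^(−4.590) = 0.0415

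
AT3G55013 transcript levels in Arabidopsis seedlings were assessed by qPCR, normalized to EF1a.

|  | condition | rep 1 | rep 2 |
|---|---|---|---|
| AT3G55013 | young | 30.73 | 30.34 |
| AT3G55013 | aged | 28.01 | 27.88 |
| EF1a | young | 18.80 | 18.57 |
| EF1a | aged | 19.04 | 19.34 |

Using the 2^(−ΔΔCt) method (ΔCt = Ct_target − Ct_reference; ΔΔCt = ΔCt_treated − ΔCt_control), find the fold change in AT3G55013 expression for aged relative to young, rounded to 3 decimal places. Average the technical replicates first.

8.545

Mean Ct: AT3G55013 young 30.535; AT3G55013 aged 27.945; EF1a young 18.685; EF1a aged 19.190
ΔCt(young) = 30.535 − 18.685 = 11.850
ΔCt(aged) = 27.945 − 19.190 = 8.755
ΔΔCt = 8.755 − 11.850 = -3.095
Fold change = 2^(−(-3.095)) = 2^3.095 = 8.5445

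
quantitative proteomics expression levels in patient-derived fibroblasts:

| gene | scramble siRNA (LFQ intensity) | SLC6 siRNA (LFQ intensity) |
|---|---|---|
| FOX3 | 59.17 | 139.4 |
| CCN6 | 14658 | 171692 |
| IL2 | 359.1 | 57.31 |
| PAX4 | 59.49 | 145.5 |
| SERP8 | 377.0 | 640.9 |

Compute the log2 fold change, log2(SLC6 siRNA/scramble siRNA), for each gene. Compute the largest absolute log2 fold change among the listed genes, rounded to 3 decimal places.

log2(139.4/59.17) = 1.236  (FOX3)
log2(171692/14658) = 3.550  (CCN6)
log2(57.31/359.1) = -2.648  (IL2)
log2(145.5/59.49) = 1.290  (PAX4)
log2(640.9/377.0) = 0.766  (SERP8)
The largest magnitude belongs to CCN6.

3.550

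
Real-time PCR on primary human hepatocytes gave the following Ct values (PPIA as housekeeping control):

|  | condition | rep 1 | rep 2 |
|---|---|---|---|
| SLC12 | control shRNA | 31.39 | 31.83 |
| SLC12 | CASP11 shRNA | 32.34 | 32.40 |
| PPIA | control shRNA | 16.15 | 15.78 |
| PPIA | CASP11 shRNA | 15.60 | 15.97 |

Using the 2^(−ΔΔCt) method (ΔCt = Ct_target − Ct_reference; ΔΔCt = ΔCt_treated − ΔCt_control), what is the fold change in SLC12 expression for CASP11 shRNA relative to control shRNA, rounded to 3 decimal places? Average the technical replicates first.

0.521

Mean Ct: SLC12 control shRNA 31.610; SLC12 CASP11 shRNA 32.370; PPIA control shRNA 15.965; PPIA CASP11 shRNA 15.785
ΔCt(control shRNA) = 31.610 − 15.965 = 15.645
ΔCt(CASP11 shRNA) = 32.370 − 15.785 = 16.585
ΔΔCt = 16.585 − 15.645 = 0.940
Fold change = 2^(−0.940) = 0.5212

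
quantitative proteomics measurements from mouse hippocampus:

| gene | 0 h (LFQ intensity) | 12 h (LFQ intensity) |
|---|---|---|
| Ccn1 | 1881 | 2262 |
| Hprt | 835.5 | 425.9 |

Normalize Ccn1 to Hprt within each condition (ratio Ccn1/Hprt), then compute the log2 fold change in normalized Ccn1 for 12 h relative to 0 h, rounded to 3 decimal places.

Ccn1/Hprt (0 h) = 1881 / 835.5 = 2.2513
Ccn1/Hprt (12 h) = 2262 / 425.9 = 5.3111
Fold change = 5.3111 / 2.2513 = 2.3591
log2(2.3591) = 1.2382

1.238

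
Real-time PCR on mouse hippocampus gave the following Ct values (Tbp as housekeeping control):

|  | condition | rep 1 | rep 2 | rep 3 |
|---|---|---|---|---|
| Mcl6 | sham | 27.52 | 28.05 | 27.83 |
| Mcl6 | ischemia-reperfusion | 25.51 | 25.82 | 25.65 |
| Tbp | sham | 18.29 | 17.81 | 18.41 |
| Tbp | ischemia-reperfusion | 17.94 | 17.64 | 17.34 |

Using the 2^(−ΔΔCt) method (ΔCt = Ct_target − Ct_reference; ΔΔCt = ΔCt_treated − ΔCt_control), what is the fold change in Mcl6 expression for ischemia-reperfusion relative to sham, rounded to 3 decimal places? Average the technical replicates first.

3.053

Mean Ct: Mcl6 sham 27.800; Mcl6 ischemia-reperfusion 25.660; Tbp sham 18.170; Tbp ischemia-reperfusion 17.640
ΔCt(sham) = 27.800 − 18.170 = 9.630
ΔCt(ischemia-reperfusion) = 25.660 − 17.640 = 8.020
ΔΔCt = 8.020 − 9.630 = -1.610
Fold change = 2^(−(-1.610)) = 2^1.610 = 3.0525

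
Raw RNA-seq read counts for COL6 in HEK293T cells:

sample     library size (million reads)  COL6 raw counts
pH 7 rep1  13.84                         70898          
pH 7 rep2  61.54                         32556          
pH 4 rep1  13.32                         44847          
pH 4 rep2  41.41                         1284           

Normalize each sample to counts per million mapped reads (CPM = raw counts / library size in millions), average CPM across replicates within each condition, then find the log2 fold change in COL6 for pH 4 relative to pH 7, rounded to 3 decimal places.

CPM(pH 7 rep1) = 70898 / 13.84 = 5122.6879
CPM(pH 7 rep2) = 32556 / 61.54 = 529.0218
CPM(pH 4 rep1) = 44847 / 13.32 = 3366.8919
CPM(pH 4 rep2) = 1284 / 41.41 = 31.0070
mean CPM(pH 7) = 2825.8548; mean CPM(pH 4) = 1698.9494
Fold change = 1698.9494 / 2825.8548 = 0.60122
log2(0.60122) = -0.7340

-0.734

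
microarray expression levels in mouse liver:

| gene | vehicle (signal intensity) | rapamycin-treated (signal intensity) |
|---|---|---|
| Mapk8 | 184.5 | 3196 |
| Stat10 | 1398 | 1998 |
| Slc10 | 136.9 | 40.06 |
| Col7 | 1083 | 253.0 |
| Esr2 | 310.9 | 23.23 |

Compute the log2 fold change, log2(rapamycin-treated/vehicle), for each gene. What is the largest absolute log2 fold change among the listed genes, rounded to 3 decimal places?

4.115

log2(3196/184.5) = 4.115  (Mapk8)
log2(1998/1398) = 0.515  (Stat10)
log2(40.06/136.9) = -1.773  (Slc10)
log2(253.0/1083) = -2.098  (Col7)
log2(23.23/310.9) = -3.742  (Esr2)
The largest magnitude belongs to Mapk8.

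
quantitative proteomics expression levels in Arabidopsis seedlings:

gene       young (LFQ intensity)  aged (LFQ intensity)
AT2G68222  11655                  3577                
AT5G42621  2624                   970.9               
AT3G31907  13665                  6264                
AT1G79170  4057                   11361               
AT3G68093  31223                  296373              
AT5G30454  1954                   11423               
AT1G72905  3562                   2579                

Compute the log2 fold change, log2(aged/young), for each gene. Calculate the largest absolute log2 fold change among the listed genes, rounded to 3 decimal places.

log2(3577/11655) = -1.704  (AT2G68222)
log2(970.9/2624) = -1.434  (AT5G42621)
log2(6264/13665) = -1.125  (AT3G31907)
log2(11361/4057) = 1.486  (AT1G79170)
log2(296373/31223) = 3.247  (AT3G68093)
log2(11423/1954) = 2.547  (AT5G30454)
log2(2579/3562) = -0.466  (AT1G72905)
The largest magnitude belongs to AT3G68093.

3.247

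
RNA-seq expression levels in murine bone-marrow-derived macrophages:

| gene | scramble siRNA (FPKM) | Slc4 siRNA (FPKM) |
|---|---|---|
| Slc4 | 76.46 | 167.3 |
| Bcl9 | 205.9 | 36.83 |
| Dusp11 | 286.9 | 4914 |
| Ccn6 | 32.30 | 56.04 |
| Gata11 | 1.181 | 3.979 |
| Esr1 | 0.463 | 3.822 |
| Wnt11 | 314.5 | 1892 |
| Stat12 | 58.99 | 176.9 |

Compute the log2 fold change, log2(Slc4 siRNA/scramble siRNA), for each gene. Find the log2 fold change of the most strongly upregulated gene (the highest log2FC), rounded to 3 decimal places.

4.098

log2(167.3/76.46) = 1.130  (Slc4)
log2(36.83/205.9) = -2.483  (Bcl9)
log2(4914/286.9) = 4.098  (Dusp11)
log2(56.04/32.30) = 0.795  (Ccn6)
log2(3.979/1.181) = 1.752  (Gata11)
log2(3.822/0.463) = 3.045  (Esr1)
log2(1892/314.5) = 2.589  (Wnt11)
log2(176.9/58.99) = 1.584  (Stat12)
Dusp11 is most strongly upregulated.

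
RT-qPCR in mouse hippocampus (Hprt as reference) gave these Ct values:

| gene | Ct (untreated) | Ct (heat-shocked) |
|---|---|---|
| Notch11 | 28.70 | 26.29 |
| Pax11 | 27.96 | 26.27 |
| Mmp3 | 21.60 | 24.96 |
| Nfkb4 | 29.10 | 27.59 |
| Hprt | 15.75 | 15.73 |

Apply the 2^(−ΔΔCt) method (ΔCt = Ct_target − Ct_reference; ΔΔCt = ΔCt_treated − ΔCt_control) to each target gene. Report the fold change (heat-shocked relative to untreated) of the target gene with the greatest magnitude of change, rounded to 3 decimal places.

0.096

Notch11: ΔΔCt = (26.29−15.73) − (28.70−15.75) = 10.56 − 12.95 = -2.39; fold change = 2^2.39 = 5.242
Pax11: ΔΔCt = (26.27−15.73) − (27.96−15.75) = 10.54 − 12.21 = -1.67; fold change = 2^1.67 = 3.182
Mmp3: ΔΔCt = (24.96−15.73) − (21.60−15.75) = 9.23 − 5.85 = 3.38; fold change = 2^-3.38 = 0.096
Nfkb4: ΔΔCt = (27.59−15.73) − (29.10−15.75) = 11.86 − 13.35 = -1.49; fold change = 2^1.49 = 2.809
Mmp3 has the largest |ΔΔCt| = 3.38.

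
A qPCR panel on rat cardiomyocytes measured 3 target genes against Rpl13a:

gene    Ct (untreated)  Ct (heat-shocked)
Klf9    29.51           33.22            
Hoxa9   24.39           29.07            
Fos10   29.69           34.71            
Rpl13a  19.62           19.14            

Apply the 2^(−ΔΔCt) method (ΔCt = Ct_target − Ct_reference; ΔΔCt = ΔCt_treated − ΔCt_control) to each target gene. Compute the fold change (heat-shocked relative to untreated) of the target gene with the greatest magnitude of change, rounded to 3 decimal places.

0.022

Klf9: ΔΔCt = (33.22−19.14) − (29.51−19.62) = 14.08 − 9.89 = 4.19; fold change = 2^-4.19 = 0.055
Hoxa9: ΔΔCt = (29.07−19.14) − (24.39−19.62) = 9.93 − 4.77 = 5.16; fold change = 2^-5.16 = 0.028
Fos10: ΔΔCt = (34.71−19.14) − (29.69−19.62) = 15.57 − 10.07 = 5.50; fold change = 2^-5.50 = 0.022
Fos10 has the largest |ΔΔCt| = 5.50.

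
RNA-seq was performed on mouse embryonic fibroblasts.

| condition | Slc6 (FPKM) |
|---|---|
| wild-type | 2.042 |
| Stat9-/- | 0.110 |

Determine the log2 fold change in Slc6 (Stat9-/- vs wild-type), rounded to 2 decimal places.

Fold change = 0.110 / 2.042 = 0.0539
log2(0.0539) = -4.214

-4.21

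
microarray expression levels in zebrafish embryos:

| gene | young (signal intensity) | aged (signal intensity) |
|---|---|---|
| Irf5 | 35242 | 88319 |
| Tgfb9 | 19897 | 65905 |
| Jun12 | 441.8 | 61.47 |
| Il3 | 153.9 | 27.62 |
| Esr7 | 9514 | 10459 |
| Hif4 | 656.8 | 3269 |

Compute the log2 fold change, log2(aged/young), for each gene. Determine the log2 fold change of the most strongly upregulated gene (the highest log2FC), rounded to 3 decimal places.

log2(88319/35242) = 1.325  (Irf5)
log2(65905/19897) = 1.728  (Tgfb9)
log2(61.47/441.8) = -2.845  (Jun12)
log2(27.62/153.9) = -2.478  (Il3)
log2(10459/9514) = 0.137  (Esr7)
log2(3269/656.8) = 2.315  (Hif4)
Hif4 is most strongly upregulated.

2.315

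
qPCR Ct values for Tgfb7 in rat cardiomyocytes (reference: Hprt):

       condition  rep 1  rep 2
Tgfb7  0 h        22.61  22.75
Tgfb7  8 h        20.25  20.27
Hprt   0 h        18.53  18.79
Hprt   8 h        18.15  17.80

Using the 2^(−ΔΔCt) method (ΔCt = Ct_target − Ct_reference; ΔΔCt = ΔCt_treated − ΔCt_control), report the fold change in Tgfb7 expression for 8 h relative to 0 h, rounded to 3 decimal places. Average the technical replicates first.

3.329

Mean Ct: Tgfb7 0 h 22.680; Tgfb7 8 h 20.260; Hprt 0 h 18.660; Hprt 8 h 17.975
ΔCt(0 h) = 22.680 − 18.660 = 4.020
ΔCt(8 h) = 20.260 − 17.975 = 2.285
ΔΔCt = 2.285 − 4.020 = -1.735
Fold change = 2^(−(-1.735)) = 2^1.735 = 3.3288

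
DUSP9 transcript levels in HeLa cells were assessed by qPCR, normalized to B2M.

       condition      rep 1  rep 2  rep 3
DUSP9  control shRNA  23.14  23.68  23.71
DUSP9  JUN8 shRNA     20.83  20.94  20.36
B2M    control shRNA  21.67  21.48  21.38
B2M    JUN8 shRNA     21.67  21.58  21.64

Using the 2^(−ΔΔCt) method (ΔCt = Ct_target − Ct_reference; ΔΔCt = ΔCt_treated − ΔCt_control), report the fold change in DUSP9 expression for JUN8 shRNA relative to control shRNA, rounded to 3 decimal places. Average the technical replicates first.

Mean Ct: DUSP9 control shRNA 23.510; DUSP9 JUN8 shRNA 20.710; B2M control shRNA 21.510; B2M JUN8 shRNA 21.630
ΔCt(control shRNA) = 23.510 − 21.510 = 2.000
ΔCt(JUN8 shRNA) = 20.710 − 21.630 = -0.920
ΔΔCt = -0.920 − 2.000 = -2.920
Fold change = 2^(−(-2.920)) = 2^2.920 = 7.5685

7.568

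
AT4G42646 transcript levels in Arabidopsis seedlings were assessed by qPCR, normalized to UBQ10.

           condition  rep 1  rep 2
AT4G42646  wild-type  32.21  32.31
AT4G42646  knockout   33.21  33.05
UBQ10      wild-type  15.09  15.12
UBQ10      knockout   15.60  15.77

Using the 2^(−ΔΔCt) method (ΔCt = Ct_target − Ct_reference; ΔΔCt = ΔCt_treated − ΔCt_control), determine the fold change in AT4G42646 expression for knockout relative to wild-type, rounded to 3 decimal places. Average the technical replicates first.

Mean Ct: AT4G42646 wild-type 32.260; AT4G42646 knockout 33.130; UBQ10 wild-type 15.105; UBQ10 knockout 15.685
ΔCt(wild-type) = 32.260 − 15.105 = 17.155
ΔCt(knockout) = 33.130 − 15.685 = 17.445
ΔΔCt = 17.445 − 17.155 = 0.290
Fold change = 2^(−0.290) = 0.8179

0.818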